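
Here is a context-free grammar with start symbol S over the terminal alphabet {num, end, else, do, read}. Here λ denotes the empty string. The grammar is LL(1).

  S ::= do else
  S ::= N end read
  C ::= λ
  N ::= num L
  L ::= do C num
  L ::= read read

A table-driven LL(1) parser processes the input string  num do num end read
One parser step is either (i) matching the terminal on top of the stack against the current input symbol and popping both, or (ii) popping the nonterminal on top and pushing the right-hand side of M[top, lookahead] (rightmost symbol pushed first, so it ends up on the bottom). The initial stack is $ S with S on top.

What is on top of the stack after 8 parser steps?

     Stack                Input                  Action
  1  $ S                  num do num end read $  expand S ::= N end read
  2  $ read end N         num do num end read $  expand N ::= num L
  3  $ read end L num     num do num end read $  match num
  4  $ read end L         do num end read $      expand L ::= do C num
  5  $ read end num C do  do num end read $      match do
  6  $ read end num C     num end read $         expand C ::= λ
  7  $ read end num       num end read $         match num
  8  $ read end           end read $             match end
Stack after step 8: $ read (top = read).

read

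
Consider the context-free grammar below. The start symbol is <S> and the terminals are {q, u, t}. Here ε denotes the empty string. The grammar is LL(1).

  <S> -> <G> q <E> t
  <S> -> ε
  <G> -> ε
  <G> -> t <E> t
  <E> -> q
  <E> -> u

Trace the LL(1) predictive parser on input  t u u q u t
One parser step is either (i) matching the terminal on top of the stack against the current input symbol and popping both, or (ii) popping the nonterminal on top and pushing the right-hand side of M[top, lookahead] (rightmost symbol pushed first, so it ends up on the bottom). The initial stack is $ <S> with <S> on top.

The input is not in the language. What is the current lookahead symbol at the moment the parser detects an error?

     Stack              Input          Action
  1  $ <S>              t u u q u t $  expand <S> -> <G> q <E> t
  2  $ t <E> q <G>      t u u q u t $  expand <G> -> t <E> t
  3  $ t <E> q t <E> t  t u u q u t $  match t
  4  $ t <E> q t <E>    u u q u t $    expand <E> -> u
  5  $ t <E> q t u      u u q u t $    match u
  6  $ t <E> q t        u q u t $      error: top is terminal t but lookahead is u

u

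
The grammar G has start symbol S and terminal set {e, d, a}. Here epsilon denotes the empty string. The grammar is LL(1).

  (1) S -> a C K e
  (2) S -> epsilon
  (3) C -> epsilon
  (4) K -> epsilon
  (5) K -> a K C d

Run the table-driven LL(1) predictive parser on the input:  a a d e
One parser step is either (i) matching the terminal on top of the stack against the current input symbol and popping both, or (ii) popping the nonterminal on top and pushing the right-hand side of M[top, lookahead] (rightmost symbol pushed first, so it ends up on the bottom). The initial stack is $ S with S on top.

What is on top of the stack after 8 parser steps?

e

     Stack        Input      Action
  1  $ S          a a d e $  expand S -> a C K e
  2  $ e K C a    a a d e $  match a
  3  $ e K C      a d e $    expand C -> epsilon
  4  $ e K        a d e $    expand K -> a K C d
  5  $ e d C K a  a d e $    match a
  6  $ e d C K    d e $      expand K -> epsilon
  7  $ e d C      d e $      expand C -> epsilon
  8  $ e d        d e $      match d
Stack after step 8: $ e (top = e).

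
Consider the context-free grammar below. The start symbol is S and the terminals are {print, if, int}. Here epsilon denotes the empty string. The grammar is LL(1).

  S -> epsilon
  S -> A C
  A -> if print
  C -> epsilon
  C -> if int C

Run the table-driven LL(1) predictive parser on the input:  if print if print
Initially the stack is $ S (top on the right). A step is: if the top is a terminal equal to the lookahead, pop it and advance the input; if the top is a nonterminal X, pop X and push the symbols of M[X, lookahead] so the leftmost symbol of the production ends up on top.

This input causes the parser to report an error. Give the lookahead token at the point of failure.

print

     Stack         Input                Action
  1  $ S           if print if print $  expand S -> A C
  2  $ C A         if print if print $  expand A -> if print
  3  $ C print if  if print if print $  match if
  4  $ C print     print if print $     match print
  5  $ C           if print $           expand C -> if int C
  6  $ C int if    if print $           match if
  7  $ C int       print $              error: top is terminal int but lookahead is print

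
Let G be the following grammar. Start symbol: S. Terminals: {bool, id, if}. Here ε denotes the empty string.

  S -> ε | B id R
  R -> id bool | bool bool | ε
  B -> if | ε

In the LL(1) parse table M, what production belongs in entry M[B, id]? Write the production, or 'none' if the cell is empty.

B -> ε

FIRST(R): from R->id bool we get {id}; from R->bool bool we get {bool}; from R->ε we get {ε}. So FIRST(R) = {ε, bool, id}.
FIRST(B): from B->if we get {if}; from B->ε we get {ε}. So FIRST(B) = {ε, if}.
FIRST(S): from S->ε we get {ε}; from S->B id R we get {id, if}. So FIRST(S) = {ε, id, if}.
FOLLOW(S) includes $ since S is the start symbol.
FOLLOW(B): in S->B id R, B is followed by id R with FIRST {id}. Thus FOLLOW(B) = {id}.
For B -> if: FIRST(if) = {if}, so it goes in M[B, t] for t ∈ {if}.
For B -> ε: FIRST(ε) = {ε}, so it goes in M[B, t] for t ∈ {}; since ε ∈ FIRST, also for every t ∈ FOLLOW(B) = {id}.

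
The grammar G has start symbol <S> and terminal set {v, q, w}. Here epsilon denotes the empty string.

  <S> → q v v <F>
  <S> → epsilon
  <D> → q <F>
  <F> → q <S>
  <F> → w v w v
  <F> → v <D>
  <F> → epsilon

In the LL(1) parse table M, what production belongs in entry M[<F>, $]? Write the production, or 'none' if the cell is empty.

<F> → epsilon

FIRST(<S>) = {epsilon, q}
FIRST(<D>) = {q}
FIRST(<F>) = {epsilon, q, v, w}
FOLLOW(<S>) includes $ since <S> is the start symbol.
FOLLOW(<S>): in <F>→q <S>, the suffix after <S> is empty, so FOLLOW(<S>) ⊇ FOLLOW(<F>) = {$}. Thus FOLLOW(<S>) = {$}.
FOLLOW(<D>): in <F>→v <D>, the suffix after <D> is empty, so FOLLOW(<D>) ⊇ FOLLOW(<F>) = {$}. Thus FOLLOW(<D>) = {$}.
FOLLOW(<F>): in <S>→q v v <F>, the suffix after <F> is empty, so FOLLOW(<F>) ⊇ FOLLOW(<S>) = {$}; in <D>→q <F>, the suffix after <F> is empty, so FOLLOW(<F>) ⊇ FOLLOW(<D>) = {$}. Thus FOLLOW(<F>) = {$}.
For <F> → q <S>: FIRST(q <S>) = {q}, so it goes in M[<F>, t] for t ∈ {q}.
For <F> → w v w v: FIRST(w v w v) = {w}, so it goes in M[<F>, t] for t ∈ {w}.
For <F> → v <D>: FIRST(v <D>) = {v}, so it goes in M[<F>, t] for t ∈ {v}.
For <F> → epsilon: FIRST(epsilon) = {epsilon}, so it goes in M[<F>, t] for t ∈ {}; since epsilon ∈ FIRST, also for every t ∈ FOLLOW(<F>) = {$}.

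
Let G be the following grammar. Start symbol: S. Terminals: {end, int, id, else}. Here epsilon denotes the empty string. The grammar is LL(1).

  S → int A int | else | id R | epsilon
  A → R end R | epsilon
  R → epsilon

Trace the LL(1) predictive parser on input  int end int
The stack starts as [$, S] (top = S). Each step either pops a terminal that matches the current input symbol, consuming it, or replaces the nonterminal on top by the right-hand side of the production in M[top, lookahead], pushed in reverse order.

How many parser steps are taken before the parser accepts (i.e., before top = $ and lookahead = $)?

7

step 1: stack=$ S  input=int end int $  — expand S → int A int
step 2: stack=$ int A int  input=int end int $  — match int
step 3: stack=$ int A  input=end int $  — expand A → R end R
step 4: stack=$ int R end R  input=end int $  — expand R → epsilon
step 5: stack=$ int R end  input=end int $  — match end
step 6: stack=$ int R  input=int $  — expand R → epsilon
step 7: stack=$ int  input=int $  — match int
Accept reached after 7 steps.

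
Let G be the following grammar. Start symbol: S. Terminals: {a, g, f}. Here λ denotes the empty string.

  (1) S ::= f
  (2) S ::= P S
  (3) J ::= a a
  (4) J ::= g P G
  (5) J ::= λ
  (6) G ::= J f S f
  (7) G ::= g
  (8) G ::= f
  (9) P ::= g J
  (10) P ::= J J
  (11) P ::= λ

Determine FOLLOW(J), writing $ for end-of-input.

FIRST(J): from J::=a a we get {a}; from J::=g P G we get {g}; from J::=λ we get {λ}. So FIRST(J) = {λ, a, g}.
FIRST(G): from G::=J f S f we get {a, f, g}; from G::=g we get {g}; from G::=f we get {f}. So FIRST(G) = {a, f, g}.
FIRST(P): from P::=g J we get {g}; from P::=J J we get {λ, a, g}; from P::=λ we get {λ}. So FIRST(P) = {λ, a, g}.
FIRST(S): from S::=f we get {f}; from S::=P S we get {a, f, g}. So FIRST(S) = {a, f, g}.
FOLLOW(S) includes $ since S is the start symbol.
FOLLOW(S): in S::=P S, the suffix after S is empty (adds nothing new); in G::=J f S f, S is followed by f with FIRST {f}. Thus FOLLOW(S) = {$, f}.
FOLLOW(P): in S::=P S, P is followed by S with FIRST {a, f, g}; in J::=g P G, P is followed by G with FIRST {a, f, g}. Thus FOLLOW(P) = {a, f, g}.
FOLLOW(J): in G::=J f S f, J is followed by f S f with FIRST {f}; in P::=g J, the suffix after J is empty, so FOLLOW(J) ⊇ FOLLOW(P) = {a, f, g}; in P::=J J (occurrence 1), J is followed by J with FIRST {λ, a, g}; in P::=J J (occurrence 1), the suffix after J is nullable, so FOLLOW(J) ⊇ FOLLOW(P) = {a, f, g}; in P::=J J (occurrence 2), the suffix after J is empty, so FOLLOW(J) ⊇ FOLLOW(P) = {a, f, g}. Thus FOLLOW(J) = {a, f, g}.
FOLLOW(G): in J::=g P G, the suffix after G is empty, so FOLLOW(G) ⊇ FOLLOW(J) = {a, f, g}. Thus FOLLOW(G) = {a, f, g}.

{a, f, g}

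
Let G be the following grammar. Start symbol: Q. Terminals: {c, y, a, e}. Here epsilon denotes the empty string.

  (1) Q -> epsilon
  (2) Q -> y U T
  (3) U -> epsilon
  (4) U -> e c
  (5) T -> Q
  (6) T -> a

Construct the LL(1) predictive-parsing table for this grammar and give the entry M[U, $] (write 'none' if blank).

FIRST(Q): from Q->epsilon we get {epsilon}; from Q->y U T we get {y}. So FIRST(Q) = {epsilon, y}.
FIRST(U): from U->epsilon we get {epsilon}; from U->e c we get {e}. So FIRST(U) = {epsilon, e}.
FIRST(T): from T->Q we get {epsilon, y}; from T->a we get {a}. So FIRST(T) = {epsilon, a, y}.
FOLLOW(Q) includes $ since Q is the start symbol.
FOLLOW(Q): in T->Q, the suffix after Q is empty, so FOLLOW(Q) ⊇ FOLLOW(T) = {$}. Thus FOLLOW(Q) = {$}.
FOLLOW(U): in Q->y U T, U is followed by T with FIRST {epsilon, a, y}; in Q->y U T, the suffix after U is nullable, so FOLLOW(U) ⊇ FOLLOW(Q) = {$}. Thus FOLLOW(U) = {$, a, y}.
For U -> epsilon: FIRST(epsilon) = {epsilon}, so it goes in M[U, t] for t ∈ {}; since epsilon ∈ FIRST, also for every t ∈ FOLLOW(U) = {$, a, y}.
For U -> e c: FIRST(e c) = {e}, so it goes in M[U, t] for t ∈ {e}.

U -> epsilon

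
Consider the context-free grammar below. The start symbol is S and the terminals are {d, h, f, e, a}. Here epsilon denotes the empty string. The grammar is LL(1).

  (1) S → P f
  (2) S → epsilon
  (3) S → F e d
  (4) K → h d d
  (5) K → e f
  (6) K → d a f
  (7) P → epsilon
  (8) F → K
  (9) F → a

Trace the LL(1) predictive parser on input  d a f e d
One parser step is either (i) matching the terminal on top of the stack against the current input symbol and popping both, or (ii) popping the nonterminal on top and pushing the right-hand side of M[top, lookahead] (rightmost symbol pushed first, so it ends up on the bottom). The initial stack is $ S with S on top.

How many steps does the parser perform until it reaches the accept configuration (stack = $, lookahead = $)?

8

step 1: stack=$ S  input=d a f e d $  — expand S → F e d
step 2: stack=$ d e F  input=d a f e d $  — expand F → K
step 3: stack=$ d e K  input=d a f e d $  — expand K → d a f
step 4: stack=$ d e f a d  input=d a f e d $  — match d
step 5: stack=$ d e f a  input=a f e d $  — match a
step 6: stack=$ d e f  input=f e d $  — match f
step 7: stack=$ d e  input=e d $  — match e
step 8: stack=$ d  input=d $  — match d
Accept reached after 8 steps.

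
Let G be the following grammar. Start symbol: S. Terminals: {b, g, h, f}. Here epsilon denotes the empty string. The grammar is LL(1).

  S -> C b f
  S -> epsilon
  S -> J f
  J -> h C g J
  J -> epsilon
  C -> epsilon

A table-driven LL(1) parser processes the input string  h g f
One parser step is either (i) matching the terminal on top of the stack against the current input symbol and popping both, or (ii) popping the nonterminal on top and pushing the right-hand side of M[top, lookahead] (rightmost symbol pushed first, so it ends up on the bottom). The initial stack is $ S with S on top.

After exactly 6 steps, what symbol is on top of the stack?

     Stack        Input    Action
  1  $ S          h g f $  expand S -> J f
  2  $ f J        h g f $  expand J -> h C g J
  3  $ f J g C h  h g f $  match h
  4  $ f J g C    g f $    expand C -> epsilon
  5  $ f J g      g f $    match g
  6  $ f J        f $      expand J -> epsilon
Stack after step 6: $ f (top = f).

f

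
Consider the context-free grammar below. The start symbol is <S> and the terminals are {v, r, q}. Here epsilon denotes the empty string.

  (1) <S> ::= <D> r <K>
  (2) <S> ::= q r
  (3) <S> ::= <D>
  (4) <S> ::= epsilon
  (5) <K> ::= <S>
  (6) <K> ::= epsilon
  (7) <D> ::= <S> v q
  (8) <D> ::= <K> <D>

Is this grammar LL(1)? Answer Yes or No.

FIRST(<S>) = {epsilon, q, v}
FIRST(<K>) = {epsilon, q, v}
FIRST(<D>) = {q, v}
FOLLOW(<S>) = {$, q, v}
FOLLOW(<K>) = {$, q, v}
FOLLOW(<D>) = {$, q, r, v}
Cell M[<D>, q] receives both <D> ::= <S> v q and <D> ::= <K> <D> — the grammar is not LL(1).

No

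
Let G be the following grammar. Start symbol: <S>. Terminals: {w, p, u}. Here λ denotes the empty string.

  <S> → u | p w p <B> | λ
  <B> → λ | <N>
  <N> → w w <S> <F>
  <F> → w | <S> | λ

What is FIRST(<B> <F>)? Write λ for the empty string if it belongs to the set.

{λ, p, u, w}

FIRST(<S>) = {λ, p, u}
FIRST(<N>) = {w}
FIRST(<B>) = {λ, w}  (via <N>)
FIRST(<F>) = {λ, p, u, w}  (via <S>)
FIRST(<B> <F>): take FIRST of each symbol in turn, carrying on past any symbol whose FIRST contains λ; result {λ, p, u, w}.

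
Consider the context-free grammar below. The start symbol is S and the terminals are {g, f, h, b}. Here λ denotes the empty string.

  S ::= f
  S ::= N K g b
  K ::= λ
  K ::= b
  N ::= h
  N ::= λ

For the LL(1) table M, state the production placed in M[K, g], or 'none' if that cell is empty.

K ::= λ

FIRST(K) = {λ, b}
FIRST(N) = {λ, h}
FIRST(S) = {b, f, g, h}  (via N K g b)
FOLLOW(S) includes $ since S is the start symbol.
FOLLOW(K): in S::=N K g b, K is followed by g b with FIRST {g}. Thus FOLLOW(K) = {g}.
For K ::= λ: FIRST(λ) = {λ}, so it goes in M[K, t] for t ∈ {}; since λ ∈ FIRST, also for every t ∈ FOLLOW(K) = {g}.
For K ::= b: FIRST(b) = {b}, so it goes in M[K, t] for t ∈ {b}.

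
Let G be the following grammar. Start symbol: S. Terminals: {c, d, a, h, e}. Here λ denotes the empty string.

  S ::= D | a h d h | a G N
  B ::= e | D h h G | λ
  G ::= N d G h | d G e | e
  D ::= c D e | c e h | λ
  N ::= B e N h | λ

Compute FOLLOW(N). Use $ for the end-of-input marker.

FIRST(D): from D::=c D e we get {c}; from D::=c e h we get {c}; from D::=λ we get {λ}. So FIRST(D) = {λ, c}.
FIRST(S): from S::=D we get {λ, c}; from S::=a h d h we get {a}; from S::=a G N we get {a}. So FIRST(S) = {λ, a, c}.
FIRST(B): from B::=e we get {e}; from B::=D h h G we get {c, h}; from B::=λ we get {λ}. So FIRST(B) = {λ, c, e, h}.
FIRST(N): from N::=B e N h we get {c, e, h}; from N::=λ we get {λ}. So FIRST(N) = {λ, c, e, h}.
FIRST(G): from G::=N d G h we get {c, d, e, h}; from G::=d G e we get {d}; from G::=e we get {e}. So FIRST(G) = {c, d, e, h}.
FOLLOW(S) includes $ since S is the start symbol.
FOLLOW(S): S appears on no right-hand side. Thus FOLLOW(S) = {$}.
FOLLOW(B): in N::=B e N h, B is followed by e N h with FIRST {e}. Thus FOLLOW(B) = {e}.
FOLLOW(G): in S::=a G N, G is followed by N with FIRST {λ, c, e, h}; in S::=a G N, the suffix after G is nullable, so FOLLOW(G) ⊇ FOLLOW(S) = {$}; in B::=D h h G, the suffix after G is empty, so FOLLOW(G) ⊇ FOLLOW(B) = {e}; in G::=N d G h, G is followed by h with FIRST {h}; in G::=d G e, G is followed by e with FIRST {e}. Thus FOLLOW(G) = {$, c, e, h}.
FOLLOW(D): in S::=D, the suffix after D is empty, so FOLLOW(D) ⊇ FOLLOW(S) = {$}; in B::=D h h G, D is followed by h h G with FIRST {h}; in D::=c D e, D is followed by e with FIRST {e}. Thus FOLLOW(D) = {$, e, h}.
FOLLOW(N): in S::=a G N, the suffix after N is empty, so FOLLOW(N) ⊇ FOLLOW(S) = {$}; in G::=N d G h, N is followed by d G h with FIRST {d}; in N::=B e N h, N is followed by h with FIRST {h}. Thus FOLLOW(N) = {$, d, h}.

{$, d, h}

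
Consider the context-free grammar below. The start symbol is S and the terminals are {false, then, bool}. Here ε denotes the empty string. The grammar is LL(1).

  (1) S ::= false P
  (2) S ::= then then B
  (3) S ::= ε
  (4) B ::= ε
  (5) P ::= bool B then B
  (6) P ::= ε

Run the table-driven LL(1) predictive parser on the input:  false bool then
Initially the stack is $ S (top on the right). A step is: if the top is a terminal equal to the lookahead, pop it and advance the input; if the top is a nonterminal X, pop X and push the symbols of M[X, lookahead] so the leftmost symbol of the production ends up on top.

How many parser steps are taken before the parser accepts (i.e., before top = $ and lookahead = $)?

     Stack            Input              Action
  1  $ S              false bool then $  expand S ::= false P
  2  $ P false        false bool then $  match false
  3  $ P              bool then $        expand P ::= bool B then B
  4  $ B then B bool  bool then $        match bool
  5  $ B then B       then $             expand B ::= ε
  6  $ B then         then $             match then
  7  $ B              $                  expand B ::= ε
Accept reached after 7 steps.

7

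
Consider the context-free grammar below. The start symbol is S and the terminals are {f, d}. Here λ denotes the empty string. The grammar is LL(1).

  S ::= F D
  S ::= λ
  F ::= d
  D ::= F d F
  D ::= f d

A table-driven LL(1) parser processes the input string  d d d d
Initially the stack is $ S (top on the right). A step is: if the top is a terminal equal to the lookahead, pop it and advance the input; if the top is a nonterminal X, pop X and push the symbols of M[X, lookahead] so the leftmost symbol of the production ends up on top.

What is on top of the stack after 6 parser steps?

d

step 1: stack=$ S  input=d d d d $  — expand S ::= F D
step 2: stack=$ D F  input=d d d d $  — expand F ::= d
step 3: stack=$ D d  input=d d d d $  — match d
step 4: stack=$ D  input=d d d $  — expand D ::= F d F
step 5: stack=$ F d F  input=d d d $  — expand F ::= d
step 6: stack=$ F d d  input=d d d $  — match d
Stack after step 6: $ F d (top = d).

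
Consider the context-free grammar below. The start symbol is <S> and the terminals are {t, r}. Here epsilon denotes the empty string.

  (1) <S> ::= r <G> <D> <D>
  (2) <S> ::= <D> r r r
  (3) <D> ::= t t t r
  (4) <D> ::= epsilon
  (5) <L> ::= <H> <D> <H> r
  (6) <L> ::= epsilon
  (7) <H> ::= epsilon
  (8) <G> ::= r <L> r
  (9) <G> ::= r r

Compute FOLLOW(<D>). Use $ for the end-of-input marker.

{$, r, t}

FIRST(<D>) = {epsilon, t}
FIRST(<H>) = {epsilon}
FIRST(<G>) = {r}
FIRST(<S>) = {r, t}  (via <D> r r r)
FIRST(<L>) = {epsilon, r, t}  (via <H> <D> <H> r)
FOLLOW(<S>) includes $ since <S> is the start symbol.
FOLLOW(<S>): <S> appears on no right-hand side. Thus FOLLOW(<S>) = {$}.
FOLLOW(<D>): in <S>::=r <G> <D> <D> (occurrence 1), <D> is followed by <D> with FIRST {epsilon, t}; in <S>::=r <G> <D> <D> (occurrence 1), the suffix after <D> is nullable, so FOLLOW(<D>) ⊇ FOLLOW(<S>) = {$}; in <S>::=r <G> <D> <D> (occurrence 2), the suffix after <D> is empty, so FOLLOW(<D>) ⊇ FOLLOW(<S>) = {$}; in <S>::=<D> r r r, <D> is followed by r r r with FIRST {r}; in <L>::=<H> <D> <H> r, <D> is followed by <H> r with FIRST {r}. Thus FOLLOW(<D>) = {$, r, t}.
FOLLOW(<L>): in <G>::=r <L> r, <L> is followed by r with FIRST {r}. Thus FOLLOW(<L>) = {r}.
FOLLOW(<H>): in <L>::=<H> <D> <H> r (occurrence 1), <H> is followed by <D> <H> r with FIRST {r, t}; in <L>::=<H> <D> <H> r (occurrence 2), <H> is followed by r with FIRST {r}. Thus FOLLOW(<H>) = {r, t}.
FOLLOW(<G>): in <S>::=r <G> <D> <D>, <G> is followed by <D> <D> with FIRST {epsilon, t}; in <S>::=r <G> <D> <D>, the suffix after <G> is nullable, so FOLLOW(<G>) ⊇ FOLLOW(<S>) = {$}. Thus FOLLOW(<G>) = {$, t}.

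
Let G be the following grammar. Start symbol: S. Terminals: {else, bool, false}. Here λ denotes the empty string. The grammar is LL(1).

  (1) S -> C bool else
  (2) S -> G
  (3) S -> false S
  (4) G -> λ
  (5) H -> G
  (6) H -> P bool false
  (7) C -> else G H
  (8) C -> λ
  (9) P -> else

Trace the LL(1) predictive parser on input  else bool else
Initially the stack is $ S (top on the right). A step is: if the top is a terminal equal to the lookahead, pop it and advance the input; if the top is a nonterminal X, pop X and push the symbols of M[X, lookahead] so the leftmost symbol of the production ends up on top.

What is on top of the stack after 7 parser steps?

     Stack                 Input             Action
  1  $ S                   else bool else $  expand S -> C bool else
  2  $ else bool C         else bool else $  expand C -> else G H
  3  $ else bool H G else  else bool else $  match else
  4  $ else bool H G       bool else $       expand G -> λ
  5  $ else bool H         bool else $       expand H -> G
  6  $ else bool G         bool else $       expand G -> λ
  7  $ else bool           bool else $       match bool
Stack after step 7: $ else (top = else).

else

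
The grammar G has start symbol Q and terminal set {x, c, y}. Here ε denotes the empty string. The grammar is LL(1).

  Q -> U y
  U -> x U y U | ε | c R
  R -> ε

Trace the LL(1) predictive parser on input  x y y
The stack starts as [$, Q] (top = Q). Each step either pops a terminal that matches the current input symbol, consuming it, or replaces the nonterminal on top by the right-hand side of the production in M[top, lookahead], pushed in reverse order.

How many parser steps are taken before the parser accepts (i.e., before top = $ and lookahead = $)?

7

step 1: stack=$ Q  input=x y y $  — expand Q -> U y
step 2: stack=$ y U  input=x y y $  — expand U -> x U y U
step 3: stack=$ y U y U x  input=x y y $  — match x
step 4: stack=$ y U y U  input=y y $  — expand U -> ε
step 5: stack=$ y U y  input=y y $  — match y
step 6: stack=$ y U  input=y $  — expand U -> ε
step 7: stack=$ y  input=y $  — match y
Accept reached after 7 steps.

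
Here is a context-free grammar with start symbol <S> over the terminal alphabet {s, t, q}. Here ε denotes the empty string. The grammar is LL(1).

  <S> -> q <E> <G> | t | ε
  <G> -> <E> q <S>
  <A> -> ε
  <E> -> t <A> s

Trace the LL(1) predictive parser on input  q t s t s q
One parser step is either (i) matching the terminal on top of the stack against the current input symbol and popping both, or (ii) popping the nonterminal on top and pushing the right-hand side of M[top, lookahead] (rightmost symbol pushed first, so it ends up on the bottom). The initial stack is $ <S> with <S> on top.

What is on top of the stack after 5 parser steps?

     Stack          Input          Action
  1  $ <S>          q t s t s q $  expand <S> -> q <E> <G>
  2  $ <G> <E> q    q t s t s q $  match q
  3  $ <G> <E>      t s t s q $    expand <E> -> t <A> s
  4  $ <G> s <A> t  t s t s q $    match t
  5  $ <G> s <A>    s t s q $      expand <A> -> ε
Stack after step 5: $ <G> s (top = s).

s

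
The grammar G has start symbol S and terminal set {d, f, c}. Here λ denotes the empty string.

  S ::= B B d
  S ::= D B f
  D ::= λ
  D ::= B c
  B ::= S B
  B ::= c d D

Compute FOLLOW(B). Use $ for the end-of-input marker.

{c, d, f}

FIRST(S): from S::=B B d we get {c}; from S::=D B f we get {c}. So FIRST(S) = {c}.
FIRST(B): from B::=S B we get {c}; from B::=c d D we get {c}. So FIRST(B) = {c}.
FIRST(D): from D::=λ we get {λ}; from D::=B c we get {c}. So FIRST(D) = {λ, c}.
FOLLOW(S) includes $ since S is the start symbol.
FOLLOW(S): in B::=S B, S is followed by B with FIRST {c}. Thus FOLLOW(S) = {$, c}.
FOLLOW(B): in S::=B B d (occurrence 1), B is followed by B d with FIRST {c}; in S::=B B d (occurrence 2), B is followed by d with FIRST {d}; in S::=D B f, B is followed by f with FIRST {f}; in D::=B c, B is followed by c with FIRST {c}; in B::=S B, the suffix after B is empty (adds nothing new). Thus FOLLOW(B) = {c, d, f}.
FOLLOW(D): in S::=D B f, D is followed by B f with FIRST {c}; in B::=c d D, the suffix after D is empty, so FOLLOW(D) ⊇ FOLLOW(B) = {c, d, f}. Thus FOLLOW(D) = {c, d, f}.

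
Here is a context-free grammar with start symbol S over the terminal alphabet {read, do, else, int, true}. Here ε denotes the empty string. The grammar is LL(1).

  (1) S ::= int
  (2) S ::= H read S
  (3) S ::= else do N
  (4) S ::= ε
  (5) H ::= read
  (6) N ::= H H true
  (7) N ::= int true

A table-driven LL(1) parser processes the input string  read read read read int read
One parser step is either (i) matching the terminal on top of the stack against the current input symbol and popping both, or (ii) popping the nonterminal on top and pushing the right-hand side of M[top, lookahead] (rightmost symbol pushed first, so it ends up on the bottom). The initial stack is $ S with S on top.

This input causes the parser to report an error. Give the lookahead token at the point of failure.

read

step 1: stack=$ S  input=read read read read int read $  — expand S ::= H read S
step 2: stack=$ S read H  input=read read read read int read $  — expand H ::= read
step 3: stack=$ S read read  input=read read read read int read $  — match read
step 4: stack=$ S read  input=read read read int read $  — match read
step 5: stack=$ S  input=read read int read $  — expand S ::= H read S
step 6: stack=$ S read H  input=read read int read $  — expand H ::= read
step 7: stack=$ S read read  input=read read int read $  — match read
step 8: stack=$ S read  input=read int read $  — match read
step 9: stack=$ S  input=int read $  — expand S ::= int
step 10: stack=$ int  input=int read $  — match int
step 11: stack=$  input=read $  — error: stack empty but input remains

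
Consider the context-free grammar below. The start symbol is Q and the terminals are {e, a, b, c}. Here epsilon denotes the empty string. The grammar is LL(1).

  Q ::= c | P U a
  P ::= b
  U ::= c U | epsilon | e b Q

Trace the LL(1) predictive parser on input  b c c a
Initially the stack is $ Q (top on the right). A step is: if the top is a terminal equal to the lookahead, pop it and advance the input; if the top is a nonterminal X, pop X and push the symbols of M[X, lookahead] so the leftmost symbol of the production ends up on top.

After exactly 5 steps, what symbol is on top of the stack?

step 1: stack=$ Q  input=b c c a $  — expand Q ::= P U a
step 2: stack=$ a U P  input=b c c a $  — expand P ::= b
step 3: stack=$ a U b  input=b c c a $  — match b
step 4: stack=$ a U  input=c c a $  — expand U ::= c U
step 5: stack=$ a U c  input=c c a $  — match c
Stack after step 5: $ a U (top = U).

U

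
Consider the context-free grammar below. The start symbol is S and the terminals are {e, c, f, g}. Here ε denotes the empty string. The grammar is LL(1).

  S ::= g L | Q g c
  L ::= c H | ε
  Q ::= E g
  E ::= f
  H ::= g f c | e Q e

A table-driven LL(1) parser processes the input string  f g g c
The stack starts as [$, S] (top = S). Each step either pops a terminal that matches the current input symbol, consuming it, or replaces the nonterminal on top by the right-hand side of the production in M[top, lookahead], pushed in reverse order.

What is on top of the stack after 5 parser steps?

step 1: stack=$ S  input=f g g c $  — expand S ::= Q g c
step 2: stack=$ c g Q  input=f g g c $  — expand Q ::= E g
step 3: stack=$ c g g E  input=f g g c $  — expand E ::= f
step 4: stack=$ c g g f  input=f g g c $  — match f
step 5: stack=$ c g g  input=g g c $  — match g
Stack after step 5: $ c g (top = g).

g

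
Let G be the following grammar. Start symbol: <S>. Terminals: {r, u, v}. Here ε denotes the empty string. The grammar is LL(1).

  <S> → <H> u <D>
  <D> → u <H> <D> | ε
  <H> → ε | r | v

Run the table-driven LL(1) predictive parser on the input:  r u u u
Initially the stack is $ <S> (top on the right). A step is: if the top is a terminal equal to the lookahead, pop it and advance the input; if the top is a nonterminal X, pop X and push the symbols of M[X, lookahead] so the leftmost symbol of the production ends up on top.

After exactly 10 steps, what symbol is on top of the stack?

<D>

      Stack        Input      Action
   1  $ <S>        r u u u $  expand <S> → <H> u <D>
   2  $ <D> u <H>  r u u u $  expand <H> → r
   3  $ <D> u r    r u u u $  match r
   4  $ <D> u      u u u $    match u
   5  $ <D>        u u $      expand <D> → u <H> <D>
   6  $ <D> <H> u  u u $      match u
   7  $ <D> <H>    u $        expand <H> → ε
   8  $ <D>        u $        expand <D> → u <H> <D>
   9  $ <D> <H> u  u $        match u
  10  $ <D> <H>    $          expand <H> → ε
Stack after step 10: $ <D> (top = <D>).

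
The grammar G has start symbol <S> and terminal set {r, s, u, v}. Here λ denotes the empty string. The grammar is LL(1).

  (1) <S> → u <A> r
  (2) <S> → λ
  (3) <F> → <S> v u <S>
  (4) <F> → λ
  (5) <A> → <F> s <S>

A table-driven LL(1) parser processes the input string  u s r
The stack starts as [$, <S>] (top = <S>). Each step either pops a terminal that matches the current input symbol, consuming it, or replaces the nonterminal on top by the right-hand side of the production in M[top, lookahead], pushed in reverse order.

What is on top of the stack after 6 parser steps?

     Stack          Input    Action
  1  $ <S>          u s r $  expand <S> → u <A> r
  2  $ r <A> u      u s r $  match u
  3  $ r <A>        s r $    expand <A> → <F> s <S>
  4  $ r <S> s <F>  s r $    expand <F> → λ
  5  $ r <S> s      s r $    match s
  6  $ r <S>        r $      expand <S> → λ
Stack after step 6: $ r (top = r).

r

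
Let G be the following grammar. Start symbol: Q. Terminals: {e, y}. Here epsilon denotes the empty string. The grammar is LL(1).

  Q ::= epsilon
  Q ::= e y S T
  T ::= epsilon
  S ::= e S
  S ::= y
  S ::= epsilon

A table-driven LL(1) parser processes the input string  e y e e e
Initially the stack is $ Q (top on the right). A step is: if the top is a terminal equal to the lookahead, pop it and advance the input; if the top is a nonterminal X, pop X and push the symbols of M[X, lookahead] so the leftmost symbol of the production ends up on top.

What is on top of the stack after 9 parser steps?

S

     Stack      Input        Action
  1  $ Q        e y e e e $  expand Q ::= e y S T
  2  $ T S y e  e y e e e $  match e
  3  $ T S y    y e e e $    match y
  4  $ T S      e e e $      expand S ::= e S
  5  $ T S e    e e e $      match e
  6  $ T S      e e $        expand S ::= e S
  7  $ T S e    e e $        match e
  8  $ T S      e $          expand S ::= e S
  9  $ T S e    e $          match e
Stack after step 9: $ T S (top = S).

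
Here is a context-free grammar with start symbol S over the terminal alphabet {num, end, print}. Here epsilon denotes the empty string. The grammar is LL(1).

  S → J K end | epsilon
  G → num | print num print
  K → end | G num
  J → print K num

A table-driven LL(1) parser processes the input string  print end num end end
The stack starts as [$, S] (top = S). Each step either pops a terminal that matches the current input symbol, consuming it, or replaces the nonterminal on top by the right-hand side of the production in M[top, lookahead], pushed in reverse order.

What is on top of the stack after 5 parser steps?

     Stack                Input                    Action
  1  $ S                  print end num end end $  expand S → J K end
  2  $ end K J            print end num end end $  expand J → print K num
  3  $ end K num K print  print end num end end $  match print
  4  $ end K num K        end num end end $        expand K → end
  5  $ end K num end      end num end end $        match end
Stack after step 5: $ end K num (top = num).

num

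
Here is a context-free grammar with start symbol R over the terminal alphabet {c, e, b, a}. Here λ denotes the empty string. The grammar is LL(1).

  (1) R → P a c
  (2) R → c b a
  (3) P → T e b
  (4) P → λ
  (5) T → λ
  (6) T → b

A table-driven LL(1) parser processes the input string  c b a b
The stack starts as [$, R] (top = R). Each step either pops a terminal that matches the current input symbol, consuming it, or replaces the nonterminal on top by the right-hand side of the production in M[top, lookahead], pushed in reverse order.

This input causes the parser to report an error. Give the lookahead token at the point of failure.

b

     Stack    Input      Action
  1  $ R      c b a b $  expand R → c b a
  2  $ a b c  c b a b $  match c
  3  $ a b    b a b $    match b
  4  $ a      a b $      match a
  5  $        b $        error: stack empty but input remains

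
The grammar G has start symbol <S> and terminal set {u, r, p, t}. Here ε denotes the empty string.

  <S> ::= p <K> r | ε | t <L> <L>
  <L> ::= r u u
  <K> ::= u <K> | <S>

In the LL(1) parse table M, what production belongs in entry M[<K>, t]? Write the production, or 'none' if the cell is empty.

FIRST(<S>) = {ε, p, t}
FIRST(<L>) = {r}
FIRST(<K>) = {ε, p, t, u}  (via <S>)
FOLLOW(<S>) includes $ since <S> is the start symbol.
FOLLOW(<K>): in <S>::=p <K> r, <K> is followed by r with FIRST {r}; in <K>::=u <K>, the suffix after <K> is empty (adds nothing new). Thus FOLLOW(<K>) = {r}.
For <K> ::= u <K>: FIRST(u <K>) = {u}, so it goes in M[<K>, t] for t ∈ {u}.
For <K> ::= <S>: FIRST(<S>) = {ε, p, t}, so it goes in M[<K>, t] for t ∈ {p, t}; since ε ∈ FIRST, also for every t ∈ FOLLOW(<K>) = {r}.

<K> ::= <S>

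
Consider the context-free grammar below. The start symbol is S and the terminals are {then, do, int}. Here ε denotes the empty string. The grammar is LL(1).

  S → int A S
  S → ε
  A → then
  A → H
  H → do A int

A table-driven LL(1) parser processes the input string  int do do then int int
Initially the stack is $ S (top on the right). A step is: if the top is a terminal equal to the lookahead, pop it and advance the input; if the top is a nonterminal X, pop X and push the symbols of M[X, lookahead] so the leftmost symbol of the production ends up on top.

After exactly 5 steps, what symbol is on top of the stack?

step 1: stack=$ S  input=int do do then int int $  — expand S → int A S
step 2: stack=$ S A int  input=int do do then int int $  — match int
step 3: stack=$ S A  input=do do then int int $  — expand A → H
step 4: stack=$ S H  input=do do then int int $  — expand H → do A int
step 5: stack=$ S int A do  input=do do then int int $  — match do
Stack after step 5: $ S int A (top = A).

A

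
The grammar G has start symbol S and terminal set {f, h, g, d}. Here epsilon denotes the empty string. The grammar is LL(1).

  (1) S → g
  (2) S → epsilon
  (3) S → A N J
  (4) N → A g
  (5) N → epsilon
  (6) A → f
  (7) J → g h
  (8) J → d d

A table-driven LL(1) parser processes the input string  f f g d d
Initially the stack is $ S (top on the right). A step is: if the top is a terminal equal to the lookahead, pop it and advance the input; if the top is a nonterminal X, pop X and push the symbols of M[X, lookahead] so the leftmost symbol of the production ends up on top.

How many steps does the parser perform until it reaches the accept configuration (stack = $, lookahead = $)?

10

      Stack    Input        Action
   1  $ S      f f g d d $  expand S → A N J
   2  $ J N A  f f g d d $  expand A → f
   3  $ J N f  f f g d d $  match f
   4  $ J N    f g d d $    expand N → A g
   5  $ J g A  f g d d $    expand A → f
   6  $ J g f  f g d d $    match f
   7  $ J g    g d d $      match g
   8  $ J      d d $        expand J → d d
   9  $ d d    d d $        match d
  10  $ d      d $          match d
Accept reached after 10 steps.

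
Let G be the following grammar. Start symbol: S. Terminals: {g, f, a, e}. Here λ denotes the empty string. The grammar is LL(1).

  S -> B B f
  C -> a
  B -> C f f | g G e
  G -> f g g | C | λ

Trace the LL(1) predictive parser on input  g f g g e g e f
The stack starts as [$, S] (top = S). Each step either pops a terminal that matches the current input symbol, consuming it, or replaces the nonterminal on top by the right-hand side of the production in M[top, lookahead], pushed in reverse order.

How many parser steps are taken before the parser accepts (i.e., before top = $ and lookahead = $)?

      Stack          Input              Action
   1  $ S            g f g g e g e f $  expand S -> B B f
   2  $ f B B        g f g g e g e f $  expand B -> g G e
   3  $ f B e G g    g f g g e g e f $  match g
   4  $ f B e G      f g g e g e f $    expand G -> f g g
   5  $ f B e g g f  f g g e g e f $    match f
   6  $ f B e g g    g g e g e f $      match g
   7  $ f B e g      g e g e f $        match g
   8  $ f B e        e g e f $          match e
   9  $ f B          g e f $            expand B -> g G e
  10  $ f e G g      g e f $            match g
  11  $ f e G        e f $              expand G -> λ
  12  $ f e          e f $              match e
  13  $ f            f $                match f
Accept reached after 13 steps.

13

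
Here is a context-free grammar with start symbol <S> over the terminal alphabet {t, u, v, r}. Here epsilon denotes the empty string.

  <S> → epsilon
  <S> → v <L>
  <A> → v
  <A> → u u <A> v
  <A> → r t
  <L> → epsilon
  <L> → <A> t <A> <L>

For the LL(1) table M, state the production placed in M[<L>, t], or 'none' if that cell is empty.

FIRST(<S>): from <S>→epsilon we get {epsilon}; from <S>→v <L> we get {v}. So FIRST(<S>) = {epsilon, v}.
FIRST(<A>): from <A>→v we get {v}; from <A>→u u <A> v we get {u}; from <A>→r t we get {r}. So FIRST(<A>) = {r, u, v}.
FIRST(<L>): from <L>→epsilon we get {epsilon}; from <L>→<A> t <A> <L> we get {r, u, v}. So FIRST(<L>) = {epsilon, r, u, v}.
FOLLOW(<S>) includes $ since <S> is the start symbol.
FOLLOW(<S>): <S> appears on no right-hand side. Thus FOLLOW(<S>) = {$}.
FOLLOW(<L>): in <S>→v <L>, the suffix after <L> is empty, so FOLLOW(<L>) ⊇ FOLLOW(<S>) = {$}; in <L>→<A> t <A> <L>, the suffix after <L> is empty (adds nothing new). Thus FOLLOW(<L>) = {$}.
For <L> → epsilon: FIRST(epsilon) = {epsilon}, so it goes in M[<L>, t] for t ∈ {}; since epsilon ∈ FIRST, also for every t ∈ FOLLOW(<L>) = {$}.
For <L> → <A> t <A> <L>: FIRST(<A> t <A> <L>) = {r, u, v}, so it goes in M[<L>, t] for t ∈ {r, u, v}.
None of these place a production in M[<L>, t].

none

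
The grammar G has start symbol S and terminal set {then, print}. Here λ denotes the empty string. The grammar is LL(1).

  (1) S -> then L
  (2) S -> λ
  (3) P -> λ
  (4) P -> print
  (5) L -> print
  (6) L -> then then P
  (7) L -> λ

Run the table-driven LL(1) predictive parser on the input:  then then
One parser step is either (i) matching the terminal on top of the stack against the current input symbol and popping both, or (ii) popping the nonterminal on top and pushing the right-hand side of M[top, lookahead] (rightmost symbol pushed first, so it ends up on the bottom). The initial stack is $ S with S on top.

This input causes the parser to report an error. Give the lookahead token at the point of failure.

$

     Stack          Input        Action
  1  $ S            then then $  expand S -> then L
  2  $ L then       then then $  match then
  3  $ L            then $       expand L -> then then P
  4  $ P then then  then $       match then
  5  $ P then       $            error: top is terminal then but lookahead is $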